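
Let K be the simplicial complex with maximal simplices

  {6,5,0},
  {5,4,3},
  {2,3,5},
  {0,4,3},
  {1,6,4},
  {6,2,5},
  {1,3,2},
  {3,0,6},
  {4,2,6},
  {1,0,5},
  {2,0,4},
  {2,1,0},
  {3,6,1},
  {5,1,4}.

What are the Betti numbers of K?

Fix the vertex order 0 < 1 < 2 < 3 < 4 < 5 < 6 and write every simplex with vertices in increasing order. Then dim K = 2 and the simplices of K are:

  0-simplices (7): [0], [1], [2], [3], [4], [5], [6]
  1-simplices (21): [0,1], [0,2], [0,3], [0,4], [0,5], [0,6], [1,2], [1,3], [1,4], [1,5], [1,6], [2,3], [2,4], [2,5], [2,6], [3,4], [3,5], [3,6], [4,5], [4,6], [5,6]
  2-simplices (14): [0,1,2], [0,1,5], [0,2,4], [0,3,4], [0,3,6], [0,5,6], [1,2,3], [1,3,6], [1,4,5], [1,4,6], [2,3,5], [2,4,6], [2,5,6], [3,4,5]

so the chain groups are C_0 ≅ Z^7, C_1 ≅ Z^21, C_2 ≅ Z^14.

∂_1: C_1 → C_0 maps an edge to its endpoints' difference, ∂[p,q] = q − p.
This gives a 7×21 integer matrix of rank 6; reducing to Smith normal form yields diagonal entries (1,1,1,1,1,1).

Boundary ∂_2: C_2 → C_1 acts by ∂[p,q,r] = [q,r] − [p,r] + [p,q]. For instance
  ∂[1,4,5] = [4,5] − [1,5] + [1,4],
  ∂[0,5,6] = [5,6] − [0,6] + [0,5].
This gives a 21×14 integer matrix of rank 13; reducing to Smith normal form yields diagonal entries (1,1,1,1,1,1,1,1,1,1,1,1,1).

Reading off H_k = ker ∂_k / im ∂_{k+1}:

  H_0: rank C_0 − rank ∂_1 = 7 − 6 = 1, and the invariant factors of ∂_1 are all 1, so H_0 = Z.
  H_1: rank ker ∂_1 − rank ∂_2 = (21 − 6) − 13 = 2, and the invariant factors of ∂_2 are all 1, so H_1 = Z^2.
  H_2: rank ker ∂_2 − rank ∂_3 = (14 − 13) − 0 = 1, and there is no ∂_3, so H_2 = Z.

(K is a triangulation of the torus T^2.)

Hence the Betti numbers are b_0 = 1, b_1 = 2, b_2 = 1.

b_0 = 1, b_1 = 2, b_2 = 1.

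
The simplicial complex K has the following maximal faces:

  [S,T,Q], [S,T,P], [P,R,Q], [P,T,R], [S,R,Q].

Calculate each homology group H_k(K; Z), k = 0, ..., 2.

Order the vertices as P < Q < R < S < T. Listing each simplex with vertices in this order, K has dimension 2 with simplices:

  0-simplices (5): P, Q, R, S, T
  1-simplices (10): PQ, PR, PS, PT, QR, QS, QT, RS, RT, ST
  2-simplices (5): PQR, PRT, PST, QRS, QST

giving chain groups C_0 ≅ Z^5, C_1 ≅ Z^10, C_2 ≅ Z^5.

The boundary map ∂_1: C_1 → C_0 maps an edge to its endpoints' difference, ∂[p,q] = q − p. For instance
  ∂QR = R − Q.
This gives a 5×10 integer matrix of rank 4; reducing to Smith normal form yields diagonal entries (1,1,1,1).

∂_2: C_2 → C_1 maps a triangle to the signed sum of its edges. For instance
  ∂PQR = QR − PR + PQ,
  ∂QST = ST − QT + QS.
As a 10×5 matrix over Z this has rank 5, with invariant factors (1,1,1,1,1).

Reading off H_k = ker ∂_k / im ∂_{k+1}:

  H_0: rank C_0 − rank ∂_1 = 5 − 4 = 1, and the invariant factors of ∂_1 are all 1, so H_0 = Z.
  H_1: rank ker ∂_1 − rank ∂_2 = (10 − 4) − 5 = 1, and the invariant factors of ∂_2 are all 1, so H_1 = Z.
  H_2: rank ker ∂_2 − rank ∂_3 = (5 − 5) − 0 = 0, and there is no ∂_3, so H_2 = 0.

As a check, the Euler characteristic is 5 − 10 + 5 = 0, which agrees with 1 − 1 + 0 = 0.

H_0 = Z,  H_1 = Z,  H_2 = 0.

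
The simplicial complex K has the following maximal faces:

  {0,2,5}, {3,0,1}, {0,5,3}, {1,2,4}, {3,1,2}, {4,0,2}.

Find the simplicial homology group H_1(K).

Take the total order 0 < 1 < 2 < 3 < 4 < 5 on the vertex set. Then K (dimension 2) consists of the simplices:

  0-simplices (6): [0], [1], [2], [3], [4], [5]
  1-simplices (12): [0,1], [0,2], [0,3], [0,4], [0,5], [1,2], [1,3], [1,4], [2,3], [2,4], [2,5], [3,5]
  2-simplices (6): [0,1,3], [0,2,4], [0,2,5], [0,3,5], [1,2,3], [1,2,4]

giving chain groups C_0 ≅ Z^6, C_1 ≅ Z^12, C_2 ≅ Z^6.

Boundary ∂_1: C_1 → C_0 is given by ∂[p,q] = [q] − [p]. For instance
  ∂[0,4] = [4] − [0].
The resulting 6×12 matrix has rank 5, and its Smith normal form has invariant factors (1,1,1,1,1).

Boundary ∂_2: C_2 → C_1 acts by ∂[p,q,r] = [q,r] − [p,r] + [p,q]. For instance
  ∂[1,2,3] = [2,3] − [1,3] + [1,2],
  ∂[0,2,4] = [2,4] − [0,4] + [0,2].
The 12×6 boundary matrix has rank 6 and Smith normal form diag(1,1,1,1,1,1).

Reading off H_k = ker ∂_k / im ∂_{k+1}:

  H_1: rank ker ∂_1 − rank ∂_2 = (12 − 5) − 6 = 1, and the invariant factors of ∂_2 are all 1, so H_1 = Z.

H_1 = Z.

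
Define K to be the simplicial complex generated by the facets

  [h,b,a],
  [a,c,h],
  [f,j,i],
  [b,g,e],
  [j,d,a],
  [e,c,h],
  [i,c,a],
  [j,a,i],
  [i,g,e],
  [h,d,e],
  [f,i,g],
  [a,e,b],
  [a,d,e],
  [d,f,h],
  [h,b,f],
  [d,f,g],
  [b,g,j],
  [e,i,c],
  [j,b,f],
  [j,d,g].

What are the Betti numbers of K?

Fix the vertex order a < b < c < d < e < f < g < h < i < j and write every simplex with vertices in increasing order. Then dim K = 2 and the simplices of K are:

  0-simplices (10): a, b, c, d, e, f, g, h, i, j
  1-simplices (30): ab, ac, ad, ae, ah, ai, aj, be, bf, bg, bh, bj, ce, ch, ci, de, df, dg, dh, dj, eg, eh, ei, fg, fh, fi, fj, gi, gj, ij
  2-simplices (20): abe, abh, ach, aci, ade, adj, aij, beg, bfh, bfj, bgj, ceh, cei, deh, dfg, dfh, dgj, egi, fgi, fij

so the chain groups are C_0 ≅ Z^10, C_1 ≅ Z^30, C_2 ≅ Z^20.

Boundary ∂_1: C_1 → C_0 maps an edge to its endpoints' difference, ∂[p,q] = q − p.
The 10×30 boundary matrix has rank 9 and Smith normal form diag(1,1,1,1,1,1,1,1,1).

The boundary map ∂_2: C_2 → C_1 acts by ∂[p,q,r] = [q,r] − [p,r] + [p,q]. For instance
  ∂dfh = fh − dh + df,
  ∂bfh = fh − bh + bf.
The resulting 30×20 matrix has rank 20, and its Smith normal form has invariant factors (1,1,1,1,1,1,1,1,1,1,1,1,1,1,1,1,1,1,1,2).

Reading off H_k = ker ∂_k / im ∂_{k+1}:

  H_0: rank C_0 − rank ∂_1 = 10 − 9 = 1, and the invariant factors of ∂_1 are all 1, so H_0 = Z.
  H_1: rank ker ∂_1 − rank ∂_2 = (30 − 9) − 20 = 1, and ∂_2 has invariant factor 2 > 1, so H_1 = Z ⊕ Z/2Z.
  H_2: rank ker ∂_2 − rank ∂_3 = (20 − 20) − 0 = 0, and there is no ∂_3, so H_2 = 0.

Hence the Betti numbers are b_0 = 1, b_1 = 1, b_2 = 0.

b_0 = 1, b_1 = 1, b_2 = 0.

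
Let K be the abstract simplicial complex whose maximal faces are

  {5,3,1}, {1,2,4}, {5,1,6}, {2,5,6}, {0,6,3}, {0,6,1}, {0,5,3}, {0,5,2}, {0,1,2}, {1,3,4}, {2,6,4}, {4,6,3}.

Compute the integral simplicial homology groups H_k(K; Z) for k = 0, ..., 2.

H_0 = Z,  H_1 = Z_2,  H_2 = 0.

We work with the vertex ordering 0 < 1 < 2 < 3 < 4 < 5 < 6. The simplices of K, each written with vertices in increasing order, are:

  0-simplices (7): [0], [1], [2], [3], [4], [5], [6]
  1-simplices (18): [0,1], [0,2], [0,3], [0,5], [0,6], [1,2], [1,3], [1,4], [1,5], [1,6], [2,4], [2,5], [2,6], [3,4], [3,5], [3,6], [4,6], [5,6]
  2-simplices (12): [0,1,2], [0,1,6], [0,2,5], [0,3,5], [0,3,6], [1,2,4], [1,3,4], [1,3,5], [1,5,6], [2,4,6], [2,5,6], [3,4,6]

so the chain groups are C_0 ≅ Z^7, C_1 ≅ Z^18, C_2 ≅ Z^12.

The boundary map ∂_1: C_1 → C_0 sends each edge [p,q] (with p < q) to q − p.
The 7×18 boundary matrix has rank 6 and Smith normal form diag(1,1,1,1,1,1).

The boundary map ∂_2: C_2 → C_1 maps a triangle to the signed sum of its edges. For instance
  ∂[0,1,6] = [1,6] − [0,6] + [0,1],
  ∂[1,3,4] = [3,4] − [1,4] + [1,3].
The 18×12 boundary matrix has rank 12 and Smith normal form diag(1,1,1,1,1,1,1,1,1,1,1,2).

From H_k ≅ ker(∂_k) / im(∂_{k+1}) we obtain:

  H_0: rank C_0 − rank ∂_1 = 7 − 6 = 1, and the invariant factors of ∂_1 are all 1, so H_0 = Z.
  H_1: rank ker ∂_1 − rank ∂_2 = (18 − 6) − 12 = 0, and ∂_2 has invariant factor 2 > 1, so H_1 = Z_2.
  H_2: rank ker ∂_2 − rank ∂_3 = (12 − 12) − 0 = 0, and there is no ∂_3, so H_2 = 0.

As a check, the Euler characteristic is 7 − 18 + 12 = 1, which agrees with 1 − 0 + 0 = 1.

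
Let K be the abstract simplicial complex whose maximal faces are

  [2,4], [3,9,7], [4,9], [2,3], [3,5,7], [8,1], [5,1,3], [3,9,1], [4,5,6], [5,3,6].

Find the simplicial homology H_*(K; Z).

H_0 = Z,  H_1 = Z^2,  H_2 = 0.

Order the vertices as 1 < 2 < 3 < 4 < 5 < 6 < 7 < 8 < 9. Listing each simplex with vertices in this order, K has dimension 2 with simplices:

  0-simplices (9): [1], [2], [3], [4], [5], [6], [7], [8], [9]
  1-simplices (16): [1,3], [1,5], [1,8], [1,9], [2,3], [2,4], [3,5], [3,6], [3,7], [3,9], [4,5], [4,6], [4,9], [5,6], [5,7], [7,9]
  2-simplices (6): [1,3,5], [1,3,9], [3,5,6], [3,5,7], [3,7,9], [4,5,6]

giving chain groups C_0 ≅ Z^9, C_1 ≅ Z^16, C_2 ≅ Z^6.

∂_1: C_1 → C_0 sends each edge [p,q] (with p < q) to q − p.
This gives a 9×16 integer matrix of rank 8; reducing to Smith normal form yields diagonal entries (1,1,1,1,1,1,1,1).

The boundary map ∂_2: C_2 → C_1 sends each 2-simplex [p,q,r] to [q,r] − [p,r] + [p,q]. For instance
  ∂[1,3,5] = [3,5] − [1,5] + [1,3],
  ∂[3,5,6] = [5,6] − [3,6] + [3,5].
The resulting 16×6 matrix has rank 6, and its Smith normal form has invariant factors (1,1,1,1,1,1).

Reading off H_k = ker ∂_k / im ∂_{k+1}:

  H_0: rank C_0 − rank ∂_1 = 9 − 8 = 1, and the invariant factors of ∂_1 are all 1, so H_0 = Z.
  H_1: rank ker ∂_1 − rank ∂_2 = (16 − 8) − 6 = 2, and the invariant factors of ∂_2 are all 1, so H_1 = Z^2.
  H_2: rank ker ∂_2 − rank ∂_3 = (6 − 6) − 0 = 0, and there is no ∂_3, so H_2 = 0.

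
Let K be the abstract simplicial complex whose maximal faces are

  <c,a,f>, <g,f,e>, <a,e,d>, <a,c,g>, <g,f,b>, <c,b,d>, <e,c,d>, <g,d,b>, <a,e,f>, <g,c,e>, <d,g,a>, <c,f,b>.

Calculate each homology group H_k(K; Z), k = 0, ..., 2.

H_0 = Z,  H_1 = Z/2,  H_2 = 0.

K has 7 vertices, 18 edges, 12 triangles.
rank ∂_0 = 0, rank ∂_1 = 6 ⇒ b_0 = 7 − 0 − 6 = 1; all invariant factors of ∂_1 are 1 so no torsion. So H_0 ≅ Z.
rank ∂_1 = 6, rank ∂_2 = 12 ⇒ b_1 = 18 − 6 − 12 = 0; ∂_2 has invariant factor(s) [2] giving torsion. So H_1 ≅ Z/2.
rank ∂_2 = 12, rank ∂_3 = 0 ⇒ b_2 = 12 − 12 − 0 = 0. So H_2 ≅ 0.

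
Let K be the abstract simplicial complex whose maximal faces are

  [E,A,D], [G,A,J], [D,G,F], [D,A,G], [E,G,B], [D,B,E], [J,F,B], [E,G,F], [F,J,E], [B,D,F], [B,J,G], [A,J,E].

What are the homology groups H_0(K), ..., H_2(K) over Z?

H_0 = Z,  H_1 = Z/2Z,  H_2 = 0.

Order the vertices as A < B < D < E < F < G < J. Listing each simplex with vertices in this order, K has dimension 2 with simplices:

  0-simplices (7): A, B, D, E, F, G, J
  1-simplices (18): AD, AE, AG, AJ, BD, BE, BF, BG, BJ, DE, DF, DG, EF, EG, EJ, FG, FJ, GJ
  2-simplices (12): ADE, ADG, AEJ, AGJ, BDE, BDF, BEG, BFJ, BGJ, DFG, EFG, EFJ

Hence C_0 ≅ Z^7, C_1 ≅ Z^18, C_2 ≅ Z^12.

∂_1: C_1 → C_0 sends each edge [p,q] (with p < q) to q − p.
This gives a 7×18 integer matrix of rank 6; reducing to Smith normal form yields diagonal entries (1,1,1,1,1,1).

Boundary ∂_2: C_2 → C_1 maps a triangle to the signed sum of its edges. For instance
  ∂DFG = FG − DG + DF,
  ∂ADG = DG − AG + AD.
This gives a 18×12 integer matrix of rank 12; reducing to Smith normal form yields diagonal entries (1,1,1,1,1,1,1,1,1,1,1,2).

Now H_k = ker ∂_k / im ∂_{k+1}, so:

  H_0: rank C_0 − rank ∂_1 = 7 − 6 = 1, and the invariant factors of ∂_1 are all 1, so H_0 ≅ Z.
  H_1: rank ker ∂_1 − rank ∂_2 = (18 − 6) − 12 = 0, and ∂_2 has invariant factor 2 > 1, so H_1 ≅ Z/2Z.
  H_2: rank ker ∂_2 − rank ∂_3 = (12 − 12) − 0 = 0, and there is no ∂_3, so H_2 ≅ 0.

As a check, the Euler characteristic is 7 − 18 + 12 = 1, which agrees with 1 − 0 + 0 = 1.
(K is a triangulation of the real projective plane RP^2.)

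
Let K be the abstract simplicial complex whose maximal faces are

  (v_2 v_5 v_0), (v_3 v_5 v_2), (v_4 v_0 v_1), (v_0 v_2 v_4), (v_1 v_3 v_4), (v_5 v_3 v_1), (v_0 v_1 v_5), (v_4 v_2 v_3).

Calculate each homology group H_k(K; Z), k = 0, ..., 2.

H_0 = Z,  H_1 = 0,  H_2 = Z.

We work with the vertex ordering v_0 < v_1 < v_2 < v_3 < v_4 < v_5. The simplices of K, each written with vertices in increasing order, are:

  0-simplices (6): [v_0], [v_1], [v_2], [v_3], [v_4], [v_5]
  1-simplices (12): [v_0,v_1], [v_0,v_2], [v_0,v_4], [v_0,v_5], [v_1,v_3], [v_1,v_4], [v_1,v_5], [v_2,v_3], [v_2,v_4], [v_2,v_5], [v_3,v_4], [v_3,v_5]
  2-simplices (8): [v_0,v_1,v_4], [v_0,v_1,v_5], [v_0,v_2,v_4], [v_0,v_2,v_5], [v_1,v_3,v_4], [v_1,v_3,v_5], [v_2,v_3,v_4], [v_2,v_3,v_5]

giving chain groups C_0 ≅ Z^6, C_1 ≅ Z^12, C_2 ≅ Z^8.

∂_1: C_1 → C_0 maps an edge to its endpoints' difference, ∂[p,q] = q − p.
The resulting 6×12 matrix has rank 5, and its Smith normal form has invariant factors (1,1,1,1,1).

Boundary ∂_2: C_2 → C_1 maps a triangle to the signed sum of its edges. For instance
  ∂[v_0,v_2,v_4] = [v_2,v_4] − [v_0,v_4] + [v_0,v_2],
  ∂[v_0,v_2,v_5] = [v_2,v_5] − [v_0,v_5] + [v_0,v_2].
The 12×8 boundary matrix has rank 7 and Smith normal form diag(1,1,1,1,1,1,1).

Computing H_k = (kernel of ∂_k) / (image of ∂_{k+1}):

  H_0: rank C_0 − rank ∂_1 = 6 − 5 = 1, and the invariant factors of ∂_1 are all 1, so H_0 = Z.
  H_1: rank ker ∂_1 − rank ∂_2 = (12 − 5) − 7 = 0, and the invariant factors of ∂_2 are all 1, so H_1 = 0.
  H_2: rank ker ∂_2 − rank ∂_3 = (8 − 7) − 0 = 1, and there is no ∂_3, so H_2 = Z.

(K is a triangulation of the 2-sphere S^2.)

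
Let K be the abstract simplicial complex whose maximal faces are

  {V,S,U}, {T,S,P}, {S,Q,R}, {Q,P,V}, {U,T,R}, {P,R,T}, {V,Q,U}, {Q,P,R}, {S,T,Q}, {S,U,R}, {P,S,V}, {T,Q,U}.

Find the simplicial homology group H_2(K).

We work with the vertex ordering P < Q < R < S < T < U < V. The simplices of K, each written with vertices in increasing order, are:

  0-simplices (7): P, Q, R, S, T, U, V
  1-simplices (18): PQ, PR, PS, PT, PV, QR, QS, QT, QU, QV, RS, RT, RU, ST, SU, SV, TU, UV
  2-simplices (12): PQR, PQV, PRT, PST, PSV, QRS, QST, QTU, QUV, RSU, RTU, SUV

Hence C_0 ≅ Z^7, C_1 ≅ Z^18, C_2 ≅ Z^12.

∂_1: C_1 → C_0 is given by ∂[p,q] = [q] − [p]. For instance
  ∂PR = R − P.
This gives a 7×18 integer matrix of rank 6; reducing to Smith normal form yields diagonal entries (1,1,1,1,1,1).

Boundary ∂_2: C_2 → C_1 acts by ∂[p,q,r] = [q,r] − [p,r] + [p,q]. For instance
  ∂QST = ST − QT + QS,
  ∂PQV = QV − PV + PQ.
The resulting 18×12 matrix has rank 12, and its Smith normal form has invariant factors (1,1,1,1,1,1,1,1,1,1,1,2).

From H_k ≅ ker(∂_k) / im(∂_{k+1}) we obtain:

  H_2: rank ker ∂_2 − rank ∂_3 = (12 − 12) − 0 = 0, and there is no ∂_3, so H_2 ≅ 0.

H_2 = 0.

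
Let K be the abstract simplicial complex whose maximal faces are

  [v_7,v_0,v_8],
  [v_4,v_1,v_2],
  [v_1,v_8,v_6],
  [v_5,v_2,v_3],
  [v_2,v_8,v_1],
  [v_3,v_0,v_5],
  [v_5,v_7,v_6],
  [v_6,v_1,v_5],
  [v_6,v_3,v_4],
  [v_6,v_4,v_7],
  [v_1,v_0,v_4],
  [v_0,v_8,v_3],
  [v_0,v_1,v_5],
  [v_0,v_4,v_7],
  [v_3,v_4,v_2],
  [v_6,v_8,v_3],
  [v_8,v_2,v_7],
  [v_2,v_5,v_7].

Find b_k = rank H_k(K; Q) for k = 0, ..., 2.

We work with the vertex ordering v_0 < v_1 < v_2 < v_3 < v_4 < v_5 < v_6 < v_7 < v_8. The simplices of K, each written with vertices in increasing order, are:

  0-simplices (9): [v_0], [v_1], [v_2], [v_3], [v_4], [v_5], [v_6], [v_7], [v_8]
  1-simplices (27): (27 of them)
  2-simplices (18): (18 of them)

so the chain groups are C_0 ≅ Z^9, C_1 ≅ Z^27, C_2 ≅ Z^18.

∂_1: C_1 → C_0 maps an edge to its endpoints' difference, ∂[p,q] = q − p. For instance
  ∂[v_2,v_3] = [v_3] − [v_2].
This gives a 9×27 integer matrix of rank 8; reducing to Smith normal form yields diagonal entries (1,1,1,1,1,1,1,1).

∂_2: C_2 → C_1 maps a triangle to the signed sum of its edges. For instance
  ∂[v_2,v_3,v_4] = [v_3,v_4] − [v_2,v_4] + [v_2,v_3],
  ∂[v_0,v_1,v_5] = [v_1,v_5] − [v_0,v_5] + [v_0,v_1].
As a 27×18 matrix over Z this has rank 17, with invariant factors (1,1,1,1,1,1,1,1,1,1,1,1,1,1,1,1,1).

Reading off H_k = ker ∂_k / im ∂_{k+1}:

  H_0: rank C_0 − rank ∂_1 = 9 − 8 = 1, and the invariant factors of ∂_1 are all 1, so H_0 ≅ Z.
  H_1: rank ker ∂_1 − rank ∂_2 = (27 − 8) − 17 = 2, and the invariant factors of ∂_2 are all 1, so H_1 ≅ Z^2.
  H_2: rank ker ∂_2 − rank ∂_3 = (18 − 17) − 0 = 1, and there is no ∂_3, so H_2 ≅ Z.

Hence the Betti numbers are b_0 = 1, b_1 = 2, b_2 = 1.

b_0 = 1, b_1 = 2, b_2 = 1.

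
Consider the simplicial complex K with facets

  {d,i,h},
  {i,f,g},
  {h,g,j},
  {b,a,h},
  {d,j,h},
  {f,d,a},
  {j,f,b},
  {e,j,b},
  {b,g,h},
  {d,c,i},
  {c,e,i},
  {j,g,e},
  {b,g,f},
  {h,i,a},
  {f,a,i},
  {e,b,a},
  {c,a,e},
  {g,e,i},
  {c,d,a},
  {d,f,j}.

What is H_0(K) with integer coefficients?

Order the vertices as a < b < c < d < e < f < g < h < i < j. Listing each simplex with vertices in this order, K has dimension 2 with simplices:

  0-simplices (10): a, b, c, d, e, f, g, h, i, j
  1-simplices (30): ab, ac, ad, ae, af, ah, ai, be, bf, bg, bh, bj, cd, ce, ci, df, dh, di, dj, eg, ei, ej, fg, fi, fj, gh, gi, gj, hi, hj
  2-simplices (20): abe, abh, acd, ace, adf, afi, ahi, bej, bfg, bfj, bgh, cdi, cei, dfj, dhi, dhj, egi, egj, fgi, ghj

so the chain groups are C_0 ≅ Z^10, C_1 ≅ Z^30, C_2 ≅ Z^20.

Boundary ∂_1: C_1 → C_0 is given by ∂[p,q] = [q] − [p].
As a 10×30 matrix over Z this has rank 9, with invariant factors (1,1,1,1,1,1,1,1,1).

∂_2: C_2 → C_1 maps a triangle to the signed sum of its edges. For instance
  ∂adf = df − af + ad,
  ∂dfj = fj − dj + df.
The resulting 30×20 matrix has rank 20, and its Smith normal form has invariant factors (1,1,1,1,1,1,1,1,1,1,1,1,1,1,1,1,1,1,1,2).

Reading off H_k = ker ∂_k / im ∂_{k+1}:

  H_0: rank C_0 − rank ∂_1 = 10 − 9 = 1, and the invariant factors of ∂_1 are all 1, so H_0 ≅ Z.

(K is a triangulation of the Klein bottle.)

H_0 = Z.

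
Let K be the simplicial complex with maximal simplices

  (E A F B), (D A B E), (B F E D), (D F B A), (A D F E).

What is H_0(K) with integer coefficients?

H_0 = Z.

Fix the vertex order A < B < D < E < F and write every simplex with vertices in increasing order. Then dim K = 3 and the simplices of K are:

  0-simplices (5): A, B, D, E, F
  1-simplices (10): AB, AD, AE, AF, BD, BE, BF, DE, DF, EF
  2-simplices (10): ABD, ABE, ABF, ADE, ADF, AEF, BDE, BDF, BEF, DEF
  3-simplices (5): ABDE, ABDF, ABEF, ADEF, BDEF

giving chain groups C_0 ≅ Z^5, C_1 ≅ Z^10, C_2 ≅ Z^10, C_3 ≅ Z^5.

The boundary map ∂_1: C_1 → C_0 sends each edge [p,q] (with p < q) to q − p. For instance
  ∂AE = E − A.
The 5×10 boundary matrix has rank 4 and Smith normal form diag(1,1,1,1).

∂_2: C_2 → C_1 acts by ∂[p,q,r] = [q,r] − [p,r] + [p,q]. For instance
  ∂BDE = DE − BE + BD,
  ∂AEF = EF − AF + AE.
The 10×10 boundary matrix has rank 6 and Smith normal form diag(1,1,1,1,1,1).

The boundary map ∂_3: C_3 → C_2 sends each 3-simplex σ to the alternating sum Σ_i (−1)^i (σ with its i-th vertex removed). For instance
  ∂ABDF = BDF − ADF + ABF − ABD,
  ∂BDEF = DEF − BEF + BDF − BDE.
The resulting 10×5 matrix has rank 4, and its Smith normal form has invariant factors (1,1,1,1).

Reading off H_k = ker ∂_k / im ∂_{k+1}:

  H_0: rank C_0 − rank ∂_1 = 5 − 4 = 1, and the invariant factors of ∂_1 are all 1, so H_0 = Z.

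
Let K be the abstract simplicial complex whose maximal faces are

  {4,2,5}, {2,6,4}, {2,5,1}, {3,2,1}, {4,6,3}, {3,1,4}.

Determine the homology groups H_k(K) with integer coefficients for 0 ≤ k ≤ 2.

Take the total order 1 < 2 < 3 < 4 < 5 < 6 on the vertex set. Then K (dimension 2) consists of the simplices:

  0-simplices (6): [1], [2], [3], [4], [5], [6]
  1-simplices (12): [1,2], [1,3], [1,4], [1,5], [2,3], [2,4], [2,5], [2,6], [3,4], [3,6], [4,5], [4,6]
  2-simplices (6): [1,2,3], [1,2,5], [1,3,4], [2,4,5], [2,4,6], [3,4,6]

Hence C_0 ≅ Z^6, C_1 ≅ Z^12, C_2 ≅ Z^6.

The boundary map ∂_1: C_1 → C_0 maps an edge to its endpoints' difference, ∂[p,q] = q − p. For instance
  ∂[4,5] = [5] − [4].
This gives a 6×12 integer matrix of rank 5; reducing to Smith normal form yields diagonal entries (1,1,1,1,1).

Boundary ∂_2: C_2 → C_1 maps a triangle to the signed sum of its edges. For instance
  ∂[1,3,4] = [3,4] − [1,4] + [1,3],
  ∂[3,4,6] = [4,6] − [3,6] + [3,4].
As a 12×6 matrix over Z this has rank 6, with invariant factors (1,1,1,1,1,1).

From H_k ≅ ker(∂_k) / im(∂_{k+1}) we obtain:

  H_0: rank C_0 − rank ∂_1 = 6 − 5 = 1, and the invariant factors of ∂_1 are all 1, so H_0 = Z.
  H_1: rank ker ∂_1 − rank ∂_2 = (12 − 5) − 6 = 1, and the invariant factors of ∂_2 are all 1, so H_1 = Z.
  H_2: rank ker ∂_2 − rank ∂_3 = (6 − 6) − 0 = 0, and there is no ∂_3, so H_2 = 0.

H_0 ≅ Z,  H_1 ≅ Z,  H_2 = 0.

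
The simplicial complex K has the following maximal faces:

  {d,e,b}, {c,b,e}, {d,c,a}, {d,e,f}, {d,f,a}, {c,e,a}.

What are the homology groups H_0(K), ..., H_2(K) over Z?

H_0 = Z,  H_1 = Z,  H_2 = 0.

Fix the vertex order a < b < c < d < e < f and write every simplex with vertices in increasing order. Then dim K = 2 and the simplices of K are:

  0-simplices (6): a, b, c, d, e, f
  1-simplices (12): ac, ad, ae, af, bc, bd, be, cd, ce, de, df, ef
  2-simplices (6): acd, ace, adf, bce, bde, def

Hence C_0 ≅ Z^6, C_1 ≅ Z^12, C_2 ≅ Z^6.

∂_1: C_1 → C_0 maps an edge to its endpoints' difference, ∂[p,q] = q − p.
The resulting 6×12 matrix has rank 5, and its Smith normal form has invariant factors (1,1,1,1,1).

Boundary ∂_2: C_2 → C_1 maps a triangle to the signed sum of its edges. For instance
  ∂def = ef − df + de,
  ∂bce = ce − be + bc.
This gives a 12×6 integer matrix of rank 6; reducing to Smith normal form yields diagonal entries (1,1,1,1,1,1).

From H_k ≅ ker(∂_k) / im(∂_{k+1}) we obtain:

  H_0: rank C_0 − rank ∂_1 = 6 − 5 = 1, and the invariant factors of ∂_1 are all 1, so H_0 = Z.
  H_1: rank ker ∂_1 − rank ∂_2 = (12 − 5) − 6 = 1, and the invariant factors of ∂_2 are all 1, so H_1 = Z.
  H_2: rank ker ∂_2 − rank ∂_3 = (6 − 6) − 0 = 0, and there is no ∂_3, so H_2 = 0.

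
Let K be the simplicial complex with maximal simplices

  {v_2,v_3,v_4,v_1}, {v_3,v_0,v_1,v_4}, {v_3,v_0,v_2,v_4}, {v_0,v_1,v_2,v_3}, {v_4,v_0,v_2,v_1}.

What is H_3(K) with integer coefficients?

Fix the vertex order v_0 < v_1 < v_2 < v_3 < v_4 and write every simplex with vertices in increasing order. Then dim K = 3 and the simplices of K are:

  0-simplices (5): [v_0], [v_1], [v_2], [v_3], [v_4]
  1-simplices (10): [v_0,v_1], [v_0,v_2], [v_0,v_3], [v_0,v_4], [v_1,v_2], [v_1,v_3], [v_1,v_4], [v_2,v_3], [v_2,v_4], [v_3,v_4]
  2-simplices (10): [v_0,v_1,v_2], [v_0,v_1,v_3], [v_0,v_1,v_4], [v_0,v_2,v_3], [v_0,v_2,v_4], [v_0,v_3,v_4], [v_1,v_2,v_3], [v_1,v_2,v_4], [v_1,v_3,v_4], [v_2,v_3,v_4]
  3-simplices (5): [v_0,v_1,v_2,v_3], [v_0,v_1,v_2,v_4], [v_0,v_1,v_3,v_4], [v_0,v_2,v_3,v_4], [v_1,v_2,v_3,v_4]

Hence C_0 ≅ Z^5, C_1 ≅ Z^10, C_2 ≅ Z^10, C_3 ≅ Z^5.

Boundary ∂_1: C_1 → C_0 is given by ∂[p,q] = [q] − [p]. For instance
  ∂[v_0,v_4] = [v_4] − [v_0].
This gives a 5×10 integer matrix of rank 4; reducing to Smith normal form yields diagonal entries (1,1,1,1).

The boundary map ∂_2: C_2 → C_1 sends each 2-simplex [p,q,r] to [q,r] − [p,r] + [p,q]. For instance
  ∂[v_1,v_2,v_3] = [v_2,v_3] − [v_1,v_3] + [v_1,v_2],
  ∂[v_0,v_2,v_3] = [v_2,v_3] − [v_0,v_3] + [v_0,v_2].
The resulting 10×10 matrix has rank 6, and its Smith normal form has invariant factors (1,1,1,1,1,1).

∂_3: C_3 → C_2 sends each 3-simplex σ to the alternating sum Σ_i (−1)^i (σ with its i-th vertex removed). For instance
  ∂[v_0,v_2,v_3,v_4] = [v_2,v_3,v_4] − [v_0,v_3,v_4] + [v_0,v_2,v_4] − [v_0,v_2,v_3],
  ∂[v_1,v_2,v_3,v_4] = [v_2,v_3,v_4] − [v_1,v_3,v_4] + [v_1,v_2,v_4] − [v_1,v_2,v_3].
This gives a 10×5 integer matrix of rank 4; reducing to Smith normal form yields diagonal entries (1,1,1,1).

Reading off H_k = ker ∂_k / im ∂_{k+1}:

  H_3: rank ker ∂_3 − rank ∂_4 = (5 − 4) − 0 = 1, and there is no ∂_4, so H_3 = Z.

H_3 = Z.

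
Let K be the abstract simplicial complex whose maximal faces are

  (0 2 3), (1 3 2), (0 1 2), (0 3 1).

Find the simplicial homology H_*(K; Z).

H_0 = Z,  H_1 = 0,  H_2 = Z.

We work with the vertex ordering 0 < 1 < 2 < 3. The simplices of K, each written with vertices in increasing order, are:

  0-simplices (4): [0], [1], [2], [3]
  1-simplices (6): [0,1], [0,2], [0,3], [1,2], [1,3], [2,3]
  2-simplices (4): [0,1,2], [0,1,3], [0,2,3], [1,2,3]

giving chain groups C_0 ≅ Z^4, C_1 ≅ Z^6, C_2 ≅ Z^4.

The boundary map ∂_1: C_1 → C_0 sends each edge [p,q] (with p < q) to q − p. For instance
  ∂[1,3] = [3] − [1].
The resulting 4×6 matrix has rank 3, and its Smith normal form has invariant factors (1,1,1).

The boundary map ∂_2: C_2 → C_1 acts by ∂[p,q,r] = [q,r] − [p,r] + [p,q]. For instance
  ∂[0,1,3] = [1,3] − [0,3] + [0,1],
  ∂[0,2,3] = [2,3] − [0,3] + [0,2].
This gives a 6×4 integer matrix of rank 3; reducing to Smith normal form yields diagonal entries (1,1,1).

Now H_k = ker ∂_k / im ∂_{k+1}, so:

  H_0: rank C_0 − rank ∂_1 = 4 − 3 = 1, and the invariant factors of ∂_1 are all 1, so H_0 = Z.
  H_1: rank ker ∂_1 − rank ∂_2 = (6 − 3) − 3 = 0, and the invariant factors of ∂_2 are all 1, so H_1 = 0.
  H_2: rank ker ∂_2 − rank ∂_3 = (4 − 3) − 0 = 1, and there is no ∂_3, so H_2 = Z.

(K is a triangulation of the 2-sphere S^2.)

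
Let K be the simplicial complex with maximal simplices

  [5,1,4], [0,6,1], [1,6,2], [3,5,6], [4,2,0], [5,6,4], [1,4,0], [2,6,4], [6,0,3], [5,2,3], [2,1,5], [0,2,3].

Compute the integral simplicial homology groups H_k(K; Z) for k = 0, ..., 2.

Fix the vertex order 0 < 1 < 2 < 3 < 4 < 5 < 6 and write every simplex with vertices in increasing order. Then dim K = 2 and the simplices of K are:

  0-simplices (7): [0], [1], [2], [3], [4], [5], [6]
  1-simplices (18): [0,1], [0,2], [0,3], [0,4], [0,6], [1,2], [1,4], [1,5], [1,6], [2,3], [2,4], [2,5], [2,6], [3,5], [3,6], [4,5], [4,6], [5,6]
  2-simplices (12): [0,1,4], [0,1,6], [0,2,3], [0,2,4], [0,3,6], [1,2,5], [1,2,6], [1,4,5], [2,3,5], [2,4,6], [3,5,6], [4,5,6]

giving chain groups C_0 ≅ Z^7, C_1 ≅ Z^18, C_2 ≅ Z^12.

∂_1: C_1 → C_0 maps an edge to its endpoints' difference, ∂[p,q] = q − p.
This gives a 7×18 integer matrix of rank 6; reducing to Smith normal form yields diagonal entries (1,1,1,1,1,1).

Boundary ∂_2: C_2 → C_1 acts by ∂[p,q,r] = [q,r] − [p,r] + [p,q]. For instance
  ∂[4,5,6] = [5,6] − [4,6] + [4,5],
  ∂[0,1,6] = [1,6] − [0,6] + [0,1].
As a 18×12 matrix over Z this has rank 12, with invariant factors (1,1,1,1,1,1,1,1,1,1,1,2).

From H_k ≅ ker(∂_k) / im(∂_{k+1}) we obtain:

  H_0: rank C_0 − rank ∂_1 = 7 − 6 = 1, and the invariant factors of ∂_1 are all 1, so H_0 = Z.
  H_1: rank ker ∂_1 − rank ∂_2 = (18 − 6) − 12 = 0, and ∂_2 has invariant factor 2 > 1, so H_1 = Z_2.
  H_2: rank ker ∂_2 − rank ∂_3 = (12 − 12) − 0 = 0, and there is no ∂_3, so H_2 = 0.

H_0 ≅ Z,  H_1 ≅ Z_2,  H_2 = 0.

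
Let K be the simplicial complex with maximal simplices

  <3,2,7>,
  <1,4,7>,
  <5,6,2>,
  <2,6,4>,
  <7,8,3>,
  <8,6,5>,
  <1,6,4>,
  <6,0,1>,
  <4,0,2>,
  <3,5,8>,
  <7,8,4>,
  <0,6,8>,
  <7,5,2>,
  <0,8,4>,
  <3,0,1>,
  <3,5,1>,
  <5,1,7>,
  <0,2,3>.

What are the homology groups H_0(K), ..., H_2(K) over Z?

H_0 = Z,  H_1 = Z ⊕ Z/2,  H_2 = 0.

Order the vertices as 0 < 1 < 2 < 3 < 4 < 5 < 6 < 7 < 8. Listing each simplex with vertices in this order, K has dimension 2 with simplices:

  0-simplices (9): [0], [1], [2], [3], [4], [5], [6], [7], [8]
  1-simplices (27): (27 of them)
  2-simplices (18): [0,1,3], [0,1,6], [0,2,3], [0,2,4], [0,4,8], [0,6,8], [1,3,5], [1,4,6], [1,4,7], [1,5,7], [2,3,7], [2,4,6], [2,5,6], [2,5,7], [3,5,8], [3,7,8], [4,7,8], [5,6,8]

Hence C_0 ≅ Z^9, C_1 ≅ Z^27, C_2 ≅ Z^18.

Boundary ∂_1: C_1 → C_0 sends each edge [p,q] (with p < q) to q − p. For instance
  ∂[5,6] = [6] − [5].
This gives a 9×27 integer matrix of rank 8; reducing to Smith normal form yields diagonal entries (1,1,1,1,1,1,1,1).

∂_2: C_2 → C_1 sends each 2-simplex [p,q,r] to [q,r] − [p,r] + [p,q]. For instance
  ∂[4,7,8] = [7,8] − [4,8] + [4,7],
  ∂[2,5,6] = [5,6] − [2,6] + [2,5].
As a 27×18 matrix over Z this has rank 18, with invariant factors (1,1,1,1,1,1,1,1,1,1,1,1,1,1,1,1,1,2).

Reading off H_k = ker ∂_k / im ∂_{k+1}:

  H_0: rank C_0 − rank ∂_1 = 9 − 8 = 1, and the invariant factors of ∂_1 are all 1, so H_0 ≅ Z.
  H_1: rank ker ∂_1 − rank ∂_2 = (27 − 8) − 18 = 1, and ∂_2 has invariant factor 2 > 1, so H_1 ≅ Z ⊕ Z/2.
  H_2: rank ker ∂_2 − rank ∂_3 = (18 − 18) − 0 = 0, and there is no ∂_3, so H_2 ≅ 0.

(K is a triangulation of the Klein bottle.)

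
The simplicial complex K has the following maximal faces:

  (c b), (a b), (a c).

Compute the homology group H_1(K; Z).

Take the total order a < b < c on the vertex set. Then K (dimension 1) consists of the simplices:

  0-simplices (3): a, b, c
  1-simplices (3): ab, ac, bc

so the chain groups are C_0 ≅ Z^3, C_1 ≅ Z^3.

The boundary map ∂_1: C_1 → C_0 is given by ∂[p,q] = [q] − [p]. For instance
  ∂ac = c − a.
The 3×3 boundary matrix has rank 2 and Smith normal form diag(1,1).

Reading off H_k = ker ∂_k / im ∂_{k+1}:

  H_1: rank ker ∂_1 − rank ∂_2 = (3 − 2) − 0 = 1, and there is no ∂_2, so H_1 = Z.

H_1 ≅ Z.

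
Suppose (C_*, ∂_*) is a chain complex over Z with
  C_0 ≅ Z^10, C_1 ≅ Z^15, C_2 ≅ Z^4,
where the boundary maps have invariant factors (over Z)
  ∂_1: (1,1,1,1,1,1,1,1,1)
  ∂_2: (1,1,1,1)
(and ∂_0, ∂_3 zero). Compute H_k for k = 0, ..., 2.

H_0: b_0 = 10 − 0 − 9 = 1; torsion from ∂_1 factors > 1: none. So H_0 = Z.
H_1: b_1 = 15 − 9 − 4 = 2; torsion from ∂_2 factors > 1: none. So H_1 = Z^2.
H_2: b_2 = 4 − 4 − 0 = 0; torsion from ∂_3 factors > 1: none. So H_2 = 0.

H_0 = Z,  H_1 = Z^2,  H_2 = 0.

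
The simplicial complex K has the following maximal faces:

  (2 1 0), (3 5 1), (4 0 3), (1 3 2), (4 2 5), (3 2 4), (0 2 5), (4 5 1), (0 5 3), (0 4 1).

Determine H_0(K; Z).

H_0 ≅ Z.

Take the total order 0 < 1 < 2 < 3 < 4 < 5 on the vertex set. Then K (dimension 2) consists of the simplices:

  0-simplices (6): [0], [1], [2], [3], [4], [5]
  1-simplices (15): [0,1], [0,2], [0,3], [0,4], [0,5], [1,2], [1,3], [1,4], [1,5], [2,3], [2,4], [2,5], [3,4], [3,5], [4,5]
  2-simplices (10): [0,1,2], [0,1,4], [0,2,5], [0,3,4], [0,3,5], [1,2,3], [1,3,5], [1,4,5], [2,3,4], [2,4,5]

Hence C_0 ≅ Z^6, C_1 ≅ Z^15, C_2 ≅ Z^10.

Boundary ∂_1: C_1 → C_0 is given by ∂[p,q] = [q] − [p]. For instance
  ∂[3,5] = [5] − [3].
As a 6×15 matrix over Z this has rank 5, with invariant factors (1,1,1,1,1).

Boundary ∂_2: C_2 → C_1 acts by ∂[p,q,r] = [q,r] − [p,r] + [p,q]. For instance
  ∂[0,3,5] = [3,5] − [0,5] + [0,3],
  ∂[2,3,4] = [3,4] − [2,4] + [2,3].
The resulting 15×10 matrix has rank 10, and its Smith normal form has invariant factors (1,1,1,1,1,1,1,1,1,2).

From H_k ≅ ker(∂_k) / im(∂_{k+1}) we obtain:

  H_0: rank C_0 − rank ∂_1 = 6 − 5 = 1, and the invariant factors of ∂_1 are all 1, so H_0 ≅ Z.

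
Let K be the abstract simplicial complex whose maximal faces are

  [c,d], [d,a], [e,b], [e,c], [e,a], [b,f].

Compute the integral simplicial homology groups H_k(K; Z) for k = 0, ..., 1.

We work with the vertex ordering a < b < c < d < e < f. The simplices of K, each written with vertices in increasing order, are:

  0-simplices (6): a, b, c, d, e, f
  1-simplices (6): ad, ae, be, bf, cd, ce

giving chain groups C_0 ≅ Z^6, C_1 ≅ Z^6.

The boundary map ∂_1: C_1 → C_0 maps an edge to its endpoints' difference, ∂[p,q] = q − p. For instance
  ∂be = e − b.
This gives a 6×6 integer matrix of rank 5; reducing to Smith normal form yields diagonal entries (1,1,1,1,1).

Reading off H_k = ker ∂_k / im ∂_{k+1}:

  H_0: rank C_0 − rank ∂_1 = 6 − 5 = 1, and the invariant factors of ∂_1 are all 1, so H_0 = Z.
  H_1: rank ker ∂_1 − rank ∂_2 = (6 − 5) − 0 = 1, and there is no ∂_2, so H_1 = Z.

As a check, the Euler characteristic is 6 − 6 = 0, which agrees with 1 − 1 = 0.

H_0 = Z,  H_1 = Z.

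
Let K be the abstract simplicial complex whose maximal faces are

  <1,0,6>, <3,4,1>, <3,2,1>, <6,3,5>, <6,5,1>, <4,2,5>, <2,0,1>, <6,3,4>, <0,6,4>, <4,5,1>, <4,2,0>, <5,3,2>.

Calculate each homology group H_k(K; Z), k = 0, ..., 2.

We work with the vertex ordering 0 < 1 < 2 < 3 < 4 < 5 < 6. The simplices of K, each written with vertices in increasing order, are:

  0-simplices (7): [0], [1], [2], [3], [4], [5], [6]
  1-simplices (18): [0,1], [0,2], [0,4], [0,6], [1,2], [1,3], [1,4], [1,5], [1,6], [2,3], [2,4], [2,5], [3,4], [3,5], [3,6], [4,5], [4,6], [5,6]
  2-simplices (12): [0,1,2], [0,1,6], [0,2,4], [0,4,6], [1,2,3], [1,3,4], [1,4,5], [1,5,6], [2,3,5], [2,4,5], [3,4,6], [3,5,6]

so the chain groups are C_0 ≅ Z^7, C_1 ≅ Z^18, C_2 ≅ Z^12.

∂_1: C_1 → C_0 sends each edge [p,q] (with p < q) to q − p. For instance
  ∂[0,4] = [4] − [0].
As a 7×18 matrix over Z this has rank 6, with invariant factors (1,1,1,1,1,1).

∂_2: C_2 → C_1 maps a triangle to the signed sum of its edges. For instance
  ∂[2,4,5] = [4,5] − [2,5] + [2,4],
  ∂[0,1,2] = [1,2] − [0,2] + [0,1].
The resulting 18×12 matrix has rank 12, and its Smith normal form has invariant factors (1,1,1,1,1,1,1,1,1,1,1,2).

Reading off H_k = ker ∂_k / im ∂_{k+1}:

  H_0: rank C_0 − rank ∂_1 = 7 − 6 = 1, and the invariant factors of ∂_1 are all 1, so H_0 ≅ Z.
  H_1: rank ker ∂_1 − rank ∂_2 = (18 − 6) − 12 = 0, and ∂_2 has invariant factor 2 > 1, so H_1 ≅ Z/2.
  H_2: rank ker ∂_2 − rank ∂_3 = (12 − 12) − 0 = 0, and there is no ∂_3, so H_2 ≅ 0.

(K is a triangulation of the real projective plane RP^2.)

H_0 = Z,  H_1 = Z/2,  H_2 = 0.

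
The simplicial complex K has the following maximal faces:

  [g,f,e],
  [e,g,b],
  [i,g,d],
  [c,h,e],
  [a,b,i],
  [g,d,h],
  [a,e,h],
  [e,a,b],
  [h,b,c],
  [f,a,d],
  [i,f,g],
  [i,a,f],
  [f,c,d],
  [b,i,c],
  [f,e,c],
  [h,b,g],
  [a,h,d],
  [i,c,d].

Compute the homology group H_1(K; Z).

K has 9 vertices, 27 edges, 18 triangles.
rank ∂_1 = 8, rank ∂_2 = 18 ⇒ b_1 = 27 − 8 − 18 = 1; ∂_2 has invariant factor(s) [2] giving torsion. So H_1 = Z ⊕ Z/2.

H_1 ≅ Z ⊕ Z/2.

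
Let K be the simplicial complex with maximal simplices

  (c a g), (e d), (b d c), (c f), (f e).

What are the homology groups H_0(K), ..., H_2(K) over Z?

H_0 ≅ Z,  H_1 ≅ Z,  H_2 = 0.

Fix the vertex order a < b < c < d < e < f < g and write every simplex with vertices in increasing order. Then dim K = 2 and the simplices of K are:

  0-simplices (7): a, b, c, d, e, f, g
  1-simplices (9): ac, ag, bc, bd, cd, cf, cg, de, ef
  2-simplices (2): acg, bcd

so the chain groups are C_0 ≅ Z^7, C_1 ≅ Z^9, C_2 ≅ Z^2.

∂_1: C_1 → C_0 sends each edge [p,q] (with p < q) to q − p. For instance
  ∂ac = c − a.
As a 7×9 matrix over Z this has rank 6, with invariant factors (1,1,1,1,1,1).

Boundary ∂_2: C_2 → C_1 maps a triangle to the signed sum of its edges. For instance
  ∂bcd = cd − bd + bc,
  ∂acg = cg − ag + ac.
As a 9×2 matrix over Z this has rank 2, with invariant factors (1,1).

From H_k ≅ ker(∂_k) / im(∂_{k+1}) we obtain:

  H_0: rank C_0 − rank ∂_1 = 7 − 6 = 1, and the invariant factors of ∂_1 are all 1, so H_0 = Z.
  H_1: rank ker ∂_1 − rank ∂_2 = (9 − 6) − 2 = 1, and the invariant factors of ∂_2 are all 1, so H_1 = Z.
  H_2: rank ker ∂_2 − rank ∂_3 = (2 − 2) − 0 = 0, and there is no ∂_3, so H_2 = 0.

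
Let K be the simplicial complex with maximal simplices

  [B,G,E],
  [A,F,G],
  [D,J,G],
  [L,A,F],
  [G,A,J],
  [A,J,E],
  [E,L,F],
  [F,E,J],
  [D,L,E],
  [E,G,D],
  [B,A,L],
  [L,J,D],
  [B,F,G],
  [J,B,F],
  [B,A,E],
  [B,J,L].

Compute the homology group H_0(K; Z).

Take the total order A < B < D < E < F < G < J < L on the vertex set. Then K (dimension 2) consists of the simplices:

  0-simplices (8): A, B, D, E, F, G, J, L
  1-simplices (24): AB, AE, AF, AG, AJ, AL, BE, BF, BG, BJ, BL, DE, DG, DJ, DL, EF, EG, EJ, EL, FG, FJ, FL, GJ, JL
  2-simplices (16): ABE, ABL, AEJ, AFG, AFL, AGJ, BEG, BFG, BFJ, BJL, DEG, DEL, DGJ, DJL, EFJ, EFL

Hence C_0 ≅ Z^8, C_1 ≅ Z^24, C_2 ≅ Z^16.

The boundary map ∂_1: C_1 → C_0 sends each edge [p,q] (with p < q) to q − p.
This gives a 8×24 integer matrix of rank 7; reducing to Smith normal form yields diagonal entries (1,1,1,1,1,1,1).

∂_2: C_2 → C_1 acts by ∂[p,q,r] = [q,r] − [p,r] + [p,q]. For instance
  ∂AGJ = GJ − AJ + AG,
  ∂BFJ = FJ − BJ + BF.
The resulting 24×16 matrix has rank 15, and its Smith normal form has invariant factors (1,1,1,1,1,1,1,1,1,1,1,1,1,1,1).

From H_k ≅ ker(∂_k) / im(∂_{k+1}) we obtain:

  H_0: rank C_0 − rank ∂_1 = 8 − 7 = 1, and the invariant factors of ∂_1 are all 1, so H_0 = Z.

H_0 ≅ Z.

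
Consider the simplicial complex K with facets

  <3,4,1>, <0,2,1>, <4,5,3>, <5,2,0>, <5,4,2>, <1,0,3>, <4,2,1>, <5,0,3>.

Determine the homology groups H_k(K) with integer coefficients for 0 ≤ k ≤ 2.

We work with the vertex ordering 0 < 1 < 2 < 3 < 4 < 5. The simplices of K, each written with vertices in increasing order, are:

  0-simplices (6): [0], [1], [2], [3], [4], [5]
  1-simplices (12): [0,1], [0,2], [0,3], [0,5], [1,2], [1,3], [1,4], [2,4], [2,5], [3,4], [3,5], [4,5]
  2-simplices (8): [0,1,2], [0,1,3], [0,2,5], [0,3,5], [1,2,4], [1,3,4], [2,4,5], [3,4,5]

Hence C_0 ≅ Z^6, C_1 ≅ Z^12, C_2 ≅ Z^8.

Boundary ∂_1: C_1 → C_0 sends each edge [p,q] (with p < q) to q − p. For instance
  ∂[3,4] = [4] − [3].
The resulting 6×12 matrix has rank 5, and its Smith normal form has invariant factors (1,1,1,1,1).

Boundary ∂_2: C_2 → C_1 acts by ∂[p,q,r] = [q,r] − [p,r] + [p,q]. For instance
  ∂[1,3,4] = [3,4] − [1,4] + [1,3],
  ∂[1,2,4] = [2,4] − [1,4] + [1,2].
As a 12×8 matrix over Z this has rank 7, with invariant factors (1,1,1,1,1,1,1).

Now H_k = ker ∂_k / im ∂_{k+1}, so:

  H_0: rank C_0 − rank ∂_1 = 6 − 5 = 1, and the invariant factors of ∂_1 are all 1, so H_0 ≅ Z.
  H_1: rank ker ∂_1 − rank ∂_2 = (12 − 5) − 7 = 0, and the invariant factors of ∂_2 are all 1, so H_1 ≅ 0.
  H_2: rank ker ∂_2 − rank ∂_3 = (8 − 7) − 0 = 1, and there is no ∂_3, so H_2 ≅ Z.

As a check, the Euler characteristic is 6 − 12 + 8 = 2, which agrees with 1 − 0 + 1 = 2.

H_0 = Z,  H_1 = 0,  H_2 = Z.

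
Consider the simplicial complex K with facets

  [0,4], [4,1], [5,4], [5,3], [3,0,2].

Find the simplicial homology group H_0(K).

H_0 = Z.

Fix the vertex order 0 < 1 < 2 < 3 < 4 < 5 and write every simplex with vertices in increasing order. Then dim K = 2 and the simplices of K are:

  0-simplices (6): [0], [1], [2], [3], [4], [5]
  1-simplices (7): [0,2], [0,3], [0,4], [1,4], [2,3], [3,5], [4,5]
  2-simplices (1): [0,2,3]

Hence C_0 ≅ Z^6, C_1 ≅ Z^7, C_2 ≅ Z^1.

The boundary map ∂_1: C_1 → C_0 sends each edge [p,q] (with p < q) to q − p.
The 6×7 boundary matrix has rank 5 and Smith normal form diag(1,1,1,1,1).

Boundary ∂_2: C_2 → C_1 acts by ∂[p,q,r] = [q,r] − [p,r] + [p,q]. For instance
  ∂[0,2,3] = [2,3] − [0,3] + [0,2].
The 7×1 boundary matrix has rank 1 and Smith normal form diag(1).

From H_k ≅ ker(∂_k) / im(∂_{k+1}) we obtain:

  H_0: rank C_0 − rank ∂_1 = 6 − 5 = 1, and the invariant factors of ∂_1 are all 1, so H_0 = Z.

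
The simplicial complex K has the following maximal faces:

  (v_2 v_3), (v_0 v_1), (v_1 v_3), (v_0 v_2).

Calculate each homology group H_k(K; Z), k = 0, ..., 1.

H_0 = Z,  H_1 = Z.

We work with the vertex ordering v_0 < v_1 < v_2 < v_3. The simplices of K, each written with vertices in increasing order, are:

  0-simplices (4): [v_0], [v_1], [v_2], [v_3]
  1-simplices (4): [v_0,v_1], [v_0,v_2], [v_1,v_3], [v_2,v_3]

Hence C_0 ≅ Z^4, C_1 ≅ Z^4.

∂_1: C_1 → C_0 maps an edge to its endpoints' difference, ∂[p,q] = q − p. For instance
  ∂[v_2,v_3] = [v_3] − [v_2].
As a 4×4 matrix over Z this has rank 3, with invariant factors (1,1,1).

Reading off H_k = ker ∂_k / im ∂_{k+1}:

  H_0: rank C_0 − rank ∂_1 = 4 − 3 = 1, and the invariant factors of ∂_1 are all 1, so H_0 = Z.
  H_1: rank ker ∂_1 − rank ∂_2 = (4 − 3) − 0 = 1, and there is no ∂_2, so H_1 = Z.

As a check, the Euler characteristic is 4 − 4 = 0, which agrees with 1 − 1 = 0.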